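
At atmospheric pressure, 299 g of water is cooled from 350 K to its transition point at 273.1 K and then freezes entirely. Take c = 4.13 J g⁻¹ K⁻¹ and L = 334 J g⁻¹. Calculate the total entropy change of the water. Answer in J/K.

ΔS = -672 J/K

Cooling step: ΔS₁ = m c ln(T_tr/T_i) = 299 × 4.13 × ln(273.1/350) = -306.4 J/K.
Phase change: ΔS₂ = −mL/T_tr = −299 × 334 / 273.1 = -365.7 J/K.
ΔS_total = (-306.4) + (-365.7) = -672 J/K.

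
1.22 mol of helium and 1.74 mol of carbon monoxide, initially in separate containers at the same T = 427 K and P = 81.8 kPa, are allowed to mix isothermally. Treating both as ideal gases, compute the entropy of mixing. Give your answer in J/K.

ΔS_mix = 16.7 J/K

Mole fractions: x_A = 1.22/2.96 = 0.412, x_B = 0.588.
ΔS_mix = −R(n_A ln x_A + n_B ln x_B) = −8.314 × (1.22 ln 0.412 + 1.74 ln 0.588) = 16.7 J/K.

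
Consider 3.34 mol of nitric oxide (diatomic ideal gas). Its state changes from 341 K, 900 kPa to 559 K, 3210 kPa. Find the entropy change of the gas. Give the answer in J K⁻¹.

ΔS = nC_p ln(T₂/T₁) − nR ln(P₂/P₁), with C_p = 7R/2 = 29.1 J mol⁻¹ K⁻¹ for a diatomic ideal gas.
ΔS = 3.34 × [29.1 × ln(559/341) − 8.314 × ln(3210/900)] = 12.7 J/K.

ΔS = 12.7 J/K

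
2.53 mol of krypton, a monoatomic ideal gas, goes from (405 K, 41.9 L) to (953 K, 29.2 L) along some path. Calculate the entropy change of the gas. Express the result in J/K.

ΔS = 19.4 J/K

Entropy is a state function: ΔS = nC_V ln(T₂/T₁) + nR ln(V₂/V₁), with C_V = 3R/2 = 12.47 J mol⁻¹ K⁻¹ for a monoatomic ideal gas.
ΔS = 2.53 × [12.47 × ln(953/405) + 8.314 × ln(29.2/41.9)] = 19.4 J/K.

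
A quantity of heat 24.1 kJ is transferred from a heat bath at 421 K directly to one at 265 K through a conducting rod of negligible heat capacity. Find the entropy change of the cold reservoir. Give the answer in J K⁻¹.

ΔS_cold = 90.9 J/K

The cold reservoir gains heat Q, so ΔS_cold = +Q/T_C = 24100/265 = 90.9 J/K.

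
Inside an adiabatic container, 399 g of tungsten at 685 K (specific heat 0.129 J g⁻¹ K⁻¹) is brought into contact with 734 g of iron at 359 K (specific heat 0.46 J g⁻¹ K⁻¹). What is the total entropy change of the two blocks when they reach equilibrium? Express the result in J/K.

Energy balance: T_f = (m₁c₁T₁ + m₂c₂T₂)/(m₁c₁ + m₂c₂) = 402.12 K.
ΔS₁ = m₁c₁ ln(T_f/T₁) = 51.471 × ln(402.12/685) = -27.42 J/K.
ΔS₂ = m₂c₂ ln(T_f/T₂) = 337.64 × ln(402.12/359) = 38.3 J/K.
ΔS_total = -27.42 + 38.3 = 10.9 J/K.

ΔS_total = 10.9 J/K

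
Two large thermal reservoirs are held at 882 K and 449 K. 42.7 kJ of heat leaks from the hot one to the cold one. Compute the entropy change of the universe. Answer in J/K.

ΔS_hot = −Q/T_H = −42700/882 = -48.41 J/K and ΔS_cold = +Q/T_C = 42700/449 = 95.1 J/K.
ΔS_total = -48.41 + 95.1 = 46.7 J/K, positive as the second law requires.

ΔS_total = 46.7 J/K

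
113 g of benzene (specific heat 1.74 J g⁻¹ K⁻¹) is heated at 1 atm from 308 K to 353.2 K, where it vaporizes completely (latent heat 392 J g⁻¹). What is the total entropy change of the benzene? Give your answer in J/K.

Warming step: ΔS₁ = m c ln(T_tr/T_i) = 113 × 1.74 × ln(353.2/308) = 26.92 J/K.
Phase change: ΔS₂ = +mL/T_tr = 113 × 392 / 353.2 = 125.4 J/K.
ΔS_total = (26.92) + (125.4) = 152 J/K.

ΔS = 152 J/K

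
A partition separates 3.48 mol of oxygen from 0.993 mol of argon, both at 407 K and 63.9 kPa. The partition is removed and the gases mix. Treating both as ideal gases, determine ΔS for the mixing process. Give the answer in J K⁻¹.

Mole fractions: x_A = 3.48/4.47 = 0.778, x_B = 0.222.
ΔS_mix = −R(n_A ln x_A + n_B ln x_B) = −8.314 × (3.48 ln 0.778 + 0.993 ln 0.222) = 19.7 J/K.

ΔS_mix = 19.7 J/K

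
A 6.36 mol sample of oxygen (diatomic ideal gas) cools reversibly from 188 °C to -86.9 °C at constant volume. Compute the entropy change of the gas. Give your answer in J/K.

In kelvin: T₁ = 461.15 K, T₂ = 186.25 K. At constant volume, ΔS = nC_V ln(T₂/T₁) with C_V = 5R/2 = 20.79 J mol⁻¹ K⁻¹.
ΔS = 6.36 × 20.79 × ln(186.25/461.15) = -120 J/K.

ΔS = -120 J/K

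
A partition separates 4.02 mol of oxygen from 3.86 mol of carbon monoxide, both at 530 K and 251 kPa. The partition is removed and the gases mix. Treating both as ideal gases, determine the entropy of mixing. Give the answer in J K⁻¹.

ΔS_mix = 45.4 J/K

Mole fractions: x_A = 4.02/7.88 = 0.51, x_B = 0.49.
ΔS_mix = −R(n_A ln x_A + n_B ln x_B) = −8.314 × (4.02 ln 0.51 + 3.86 ln 0.49) = 45.4 J/K.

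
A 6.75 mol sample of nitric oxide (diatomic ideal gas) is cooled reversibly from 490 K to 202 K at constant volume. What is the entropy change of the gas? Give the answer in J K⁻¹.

ΔS = -124 J/K

At constant volume, ΔS = nC_V ln(T₂/T₁) with C_V = 5R/2 = 20.79 J mol⁻¹ K⁻¹.
ΔS = 6.75 × 20.79 × ln(202/490) = -124 J/K.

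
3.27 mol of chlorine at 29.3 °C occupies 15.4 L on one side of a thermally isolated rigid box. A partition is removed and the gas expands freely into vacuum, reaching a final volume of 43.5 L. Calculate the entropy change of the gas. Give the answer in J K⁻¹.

No heat is exchanged and no work is done, so the ideal-gas temperature stays constant.
Entropy is a state function; using a reversible isothermal path, ΔS_gas = nR ln(V₂/V₁) = 3.27 × 8.314 × ln(43.5/15.4) = 28.2 J/K.

ΔS_gas = 28.2 J/K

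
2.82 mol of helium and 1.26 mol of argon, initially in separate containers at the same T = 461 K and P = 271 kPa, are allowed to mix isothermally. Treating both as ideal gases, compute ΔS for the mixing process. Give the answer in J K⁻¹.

Mole fractions: x_A = 2.82/4.08 = 0.691, x_B = 0.309.
ΔS_mix = −R(n_A ln x_A + n_B ln x_B) = −8.314 × (2.82 ln 0.691 + 1.26 ln 0.309) = 21 J/K.

ΔS_mix = 21 J/K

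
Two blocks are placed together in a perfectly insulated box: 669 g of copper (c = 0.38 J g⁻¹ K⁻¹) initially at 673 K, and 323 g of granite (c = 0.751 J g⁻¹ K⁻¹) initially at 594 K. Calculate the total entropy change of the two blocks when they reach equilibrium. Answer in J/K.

Energy balance: T_f = (m₁c₁T₁ + m₂c₂T₂)/(m₁c₁ + m₂c₂) = 634.43 K.
ΔS₁ = m₁c₁ ln(T_f/T₁) = 254.22 × ln(634.43/673) = -15.005 J/K.
ΔS₂ = m₂c₂ ln(T_f/T₂) = 242.573 × ln(634.43/594) = 15.971 J/K.
ΔS_total = -15.005 + 15.971 = 0.966 J/K.

ΔS_total = 0.966 J/K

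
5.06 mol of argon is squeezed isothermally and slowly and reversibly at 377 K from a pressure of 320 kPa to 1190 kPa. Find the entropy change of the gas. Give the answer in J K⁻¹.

For an isothermal ideal gas ΔS_gas = nR ln(P₁/P₂) = 5.06 × 8.314 × ln(320/1190) = -55.3 J/K.

ΔS_gas = -55.3 J/K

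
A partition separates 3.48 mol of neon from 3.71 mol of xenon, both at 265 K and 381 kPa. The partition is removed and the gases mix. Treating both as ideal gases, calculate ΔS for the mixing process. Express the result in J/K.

ΔS_mix = 41.4 J/K

Mole fractions: x_A = 3.48/7.19 = 0.484, x_B = 0.516.
ΔS_mix = −R(n_A ln x_A + n_B ln x_B) = −8.314 × (3.48 ln 0.484 + 3.71 ln 0.516) = 41.4 J/K.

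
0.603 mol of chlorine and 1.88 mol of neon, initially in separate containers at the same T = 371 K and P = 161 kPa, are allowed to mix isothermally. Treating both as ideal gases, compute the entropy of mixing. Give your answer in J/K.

ΔS_mix = 11.4 J/K

Mole fractions: x_A = 0.603/2.48 = 0.243, x_B = 0.757.
ΔS_mix = −R(n_A ln x_A + n_B ln x_B) = −8.314 × (0.603 ln 0.243 + 1.88 ln 0.757) = 11.4 J/K.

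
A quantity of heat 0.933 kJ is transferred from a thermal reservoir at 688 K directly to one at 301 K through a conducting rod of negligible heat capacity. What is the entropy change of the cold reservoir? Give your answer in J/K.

ΔS_cold = 3.1 J/K

The cold reservoir gains heat Q, so ΔS_cold = +Q/T_C = 933/301 = 3.1 J/K.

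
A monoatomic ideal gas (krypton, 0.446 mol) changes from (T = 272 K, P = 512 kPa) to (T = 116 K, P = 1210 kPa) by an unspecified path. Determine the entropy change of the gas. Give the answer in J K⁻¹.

ΔS = -11.1 J/K

ΔS = nC_p ln(T₂/T₁) − nR ln(P₂/P₁), with C_p = 5R/2 = 20.79 J mol⁻¹ K⁻¹ for a monoatomic ideal gas.
ΔS = 0.446 × [20.79 × ln(116/272) − 8.314 × ln(1210/512)] = -11.1 J/K.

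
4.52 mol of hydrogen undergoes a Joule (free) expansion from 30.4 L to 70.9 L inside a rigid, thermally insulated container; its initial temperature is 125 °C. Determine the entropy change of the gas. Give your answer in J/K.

For an ideal gas in free expansion Q = 0 and W = 0, so T is unchanged.
Entropy is a state function; using a reversible isothermal path, ΔS_gas = nR ln(V₂/V₁) = 4.52 × 8.314 × ln(70.9/30.4) = 31.8 J/K.

ΔS_gas = 31.8 J/K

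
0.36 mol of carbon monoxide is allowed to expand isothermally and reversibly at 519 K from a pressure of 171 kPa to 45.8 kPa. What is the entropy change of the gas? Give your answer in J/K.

ΔS_gas = 3.94 J/K

For an isothermal ideal gas ΔS_gas = nR ln(P₁/P₂) = 0.36 × 8.314 × ln(171/45.8) = 3.94 J/K.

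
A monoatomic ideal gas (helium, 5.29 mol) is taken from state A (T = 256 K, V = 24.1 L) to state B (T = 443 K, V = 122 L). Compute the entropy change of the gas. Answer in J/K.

ΔS = 108 J/K

Entropy is a state function: ΔS = nC_V ln(T₂/T₁) + nR ln(V₂/V₁), with C_V = 3R/2 = 12.47 J mol⁻¹ K⁻¹ for a monoatomic ideal gas.
ΔS = 5.29 × [12.47 × ln(443/256) + 8.314 × ln(122/24.1)] = 108 J/K.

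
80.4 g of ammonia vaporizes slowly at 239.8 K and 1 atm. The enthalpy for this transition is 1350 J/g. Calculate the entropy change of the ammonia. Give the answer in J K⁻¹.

ΔS = 453 J/K

Heat absorbed by the substance: Q = mL = 80.4 × 1350 = 108540 J.
At constant T, ΔS = Q_rev/T = 108540 / 239.8 = 453 J/K.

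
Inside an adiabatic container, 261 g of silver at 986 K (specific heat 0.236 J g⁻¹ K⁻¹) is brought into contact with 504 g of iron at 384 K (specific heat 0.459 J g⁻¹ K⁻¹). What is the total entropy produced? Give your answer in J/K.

Energy balance: T_f = (m₁c₁T₁ + m₂c₂T₂)/(m₁c₁ + m₂c₂) = 510.58 K.
ΔS₁ = m₁c₁ ln(T_f/T₁) = 61.596 × ln(510.58/986) = -40.54 J/K.
ΔS₂ = m₂c₂ ln(T_f/T₂) = 231.336 × ln(510.58/384) = 65.91 J/K.
ΔS_total = -40.54 + 65.91 = 25.4 J/K.

ΔS_total = 25.4 J/K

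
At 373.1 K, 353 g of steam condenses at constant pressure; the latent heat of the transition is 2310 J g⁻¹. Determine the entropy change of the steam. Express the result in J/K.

ΔS = -2190 J/K

Heat released by the substance: Q = −mL = −353 × 2310 = −815430 J.
At constant T, ΔS = Q_rev/T = −815430 / 373.1 = -2190 J/K.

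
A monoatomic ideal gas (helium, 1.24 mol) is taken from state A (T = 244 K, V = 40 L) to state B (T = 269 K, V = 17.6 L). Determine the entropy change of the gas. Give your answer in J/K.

Entropy is a state function: ΔS = nC_V ln(T₂/T₁) + nR ln(V₂/V₁), with C_V = 3R/2 = 12.47 J mol⁻¹ K⁻¹ for a monoatomic ideal gas.
ΔS = 1.24 × [12.47 × ln(269/244) + 8.314 × ln(17.6/40)] = -6.96 J/K.

ΔS = -6.96 J/K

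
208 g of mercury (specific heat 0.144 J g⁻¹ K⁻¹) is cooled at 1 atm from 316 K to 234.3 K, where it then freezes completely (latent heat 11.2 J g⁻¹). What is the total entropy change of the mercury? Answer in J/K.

Cooling step: ΔS₁ = m c ln(T_tr/T_i) = 208 × 0.144 × ln(234.3/316) = -8.96 J/K.
Phase change: ΔS₂ = −mL/T_tr = −208 × 11.2 / 234.3 = -9.943 J/K.
ΔS_total = (-8.96) + (-9.943) = -18.9 J/K.

ΔS = -18.9 J/K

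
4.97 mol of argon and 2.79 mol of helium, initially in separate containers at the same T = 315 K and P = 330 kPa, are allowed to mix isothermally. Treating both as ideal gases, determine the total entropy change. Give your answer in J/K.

ΔS_mix = 42.1 J/K

Mole fractions: x_A = 4.97/7.76 = 0.64, x_B = 0.36.
ΔS_mix = −R(n_A ln x_A + n_B ln x_B) = −8.314 × (4.97 ln 0.64 + 2.79 ln 0.36) = 42.1 J/K.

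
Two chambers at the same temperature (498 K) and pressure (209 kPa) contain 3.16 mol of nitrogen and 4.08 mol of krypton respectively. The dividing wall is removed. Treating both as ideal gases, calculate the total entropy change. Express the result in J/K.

Mole fractions: x_A = 3.16/7.24 = 0.436, x_B = 0.564.
ΔS_mix = −R(n_A ln x_A + n_B ln x_B) = −8.314 × (3.16 ln 0.436 + 4.08 ln 0.564) = 41.2 J/K.

ΔS_mix = 41.2 J/K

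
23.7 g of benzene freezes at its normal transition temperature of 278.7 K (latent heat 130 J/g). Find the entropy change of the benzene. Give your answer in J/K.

ΔS = -11.1 J/K

Heat released by the substance: Q = −mL = −23.7 × 130 = −3081 J.
At constant T, ΔS = Q_rev/T = −3081 / 278.7 = -11.1 J/K.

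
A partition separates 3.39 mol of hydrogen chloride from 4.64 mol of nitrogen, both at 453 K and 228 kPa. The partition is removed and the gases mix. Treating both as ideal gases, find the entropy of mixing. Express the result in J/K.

Mole fractions: x_A = 3.39/8.03 = 0.422, x_B = 0.578.
ΔS_mix = −R(n_A ln x_A + n_B ln x_B) = −8.314 × (3.39 ln 0.422 + 4.64 ln 0.578) = 45.5 J/K.

ΔS_mix = 45.5 J/K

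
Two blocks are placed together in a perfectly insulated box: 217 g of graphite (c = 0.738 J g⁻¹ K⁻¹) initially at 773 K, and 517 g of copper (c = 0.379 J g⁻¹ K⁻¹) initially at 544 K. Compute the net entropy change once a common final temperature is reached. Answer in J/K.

ΔS_total = 5.47 J/K

Energy balance: T_f = (m₁c₁T₁ + m₂c₂T₂)/(m₁c₁ + m₂c₂) = 646.99 K.
ΔS₁ = m₁c₁ ln(T_f/T₁) = 160.146 × ln(646.99/773) = -28.5 J/K.
ΔS₂ = m₂c₂ ln(T_f/T₂) = 195.943 × ln(646.99/544) = 33.97 J/K.
ΔS_total = -28.5 + 33.97 = 5.47 J/K.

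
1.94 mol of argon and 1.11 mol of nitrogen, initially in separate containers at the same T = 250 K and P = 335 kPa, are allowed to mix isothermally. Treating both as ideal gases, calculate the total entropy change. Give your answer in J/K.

Mole fractions: x_A = 1.94/3.05 = 0.636, x_B = 0.364.
ΔS_mix = −R(n_A ln x_A + n_B ln x_B) = −8.314 × (1.94 ln 0.636 + 1.11 ln 0.364) = 16.6 J/K.

ΔS_mix = 16.6 J/K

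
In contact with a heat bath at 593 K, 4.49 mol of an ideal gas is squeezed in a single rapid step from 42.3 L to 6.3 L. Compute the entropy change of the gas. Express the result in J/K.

ΔS_gas = -71.1 J/K

Entropy is a state function, so ΔS_gas depends only on the end states.
For an isothermal ideal gas ΔS_gas = nR ln(V₂/V₁) = 4.49 × 8.314 × ln(6.3/42.3) = -71.1 J/K.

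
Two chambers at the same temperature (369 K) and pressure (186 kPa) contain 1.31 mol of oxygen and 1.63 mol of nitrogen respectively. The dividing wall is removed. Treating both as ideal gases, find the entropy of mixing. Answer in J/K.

Mole fractions: x_A = 1.31/2.94 = 0.446, x_B = 0.554.
ΔS_mix = −R(n_A ln x_A + n_B ln x_B) = −8.314 × (1.31 ln 0.446 + 1.63 ln 0.554) = 16.8 J/K.

ΔS_mix = 16.8 J/K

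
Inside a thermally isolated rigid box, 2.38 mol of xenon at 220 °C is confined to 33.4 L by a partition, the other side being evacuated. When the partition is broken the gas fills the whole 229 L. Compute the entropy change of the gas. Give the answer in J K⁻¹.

ΔS_gas = 38.1 J/K

No heat is exchanged and no work is done, so the ideal-gas temperature stays constant.
Entropy is a state function; using a reversible isothermal path, ΔS_gas = nR ln(V₂/V₁) = 2.38 × 8.314 × ln(229/33.4) = 38.1 J/K.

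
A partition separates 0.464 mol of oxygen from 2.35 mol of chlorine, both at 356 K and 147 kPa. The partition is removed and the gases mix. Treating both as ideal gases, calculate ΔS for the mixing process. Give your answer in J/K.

Mole fractions: x_A = 0.464/2.81 = 0.165, x_B = 0.835.
ΔS_mix = −R(n_A ln x_A + n_B ln x_B) = −8.314 × (0.464 ln 0.165 + 2.35 ln 0.835) = 10.5 J/K.

ΔS_mix = 10.5 J/K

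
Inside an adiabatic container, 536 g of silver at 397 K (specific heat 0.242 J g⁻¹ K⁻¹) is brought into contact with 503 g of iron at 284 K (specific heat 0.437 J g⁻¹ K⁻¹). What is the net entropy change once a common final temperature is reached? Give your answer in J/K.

Energy balance: T_f = (m₁c₁T₁ + m₂c₂T₂)/(m₁c₁ + m₂c₂) = 325.94 K.
ΔS₁ = m₁c₁ ln(T_f/T₁) = 129.712 × ln(325.94/397) = -25.58 J/K.
ΔS₂ = m₂c₂ ln(T_f/T₂) = 219.811 × ln(325.94/284) = 30.27 J/K.
ΔS_total = -25.58 + 30.27 = 4.69 J/K.

ΔS_total = 4.69 J/K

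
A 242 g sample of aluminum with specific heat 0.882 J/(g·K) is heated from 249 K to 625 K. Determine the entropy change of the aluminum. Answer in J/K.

ΔS = 196 J/K

ΔS = ∫dQ_rev/T = m c ln(T₂/T₁) = 242 × 0.882 × ln(625/249) = 196 J/K.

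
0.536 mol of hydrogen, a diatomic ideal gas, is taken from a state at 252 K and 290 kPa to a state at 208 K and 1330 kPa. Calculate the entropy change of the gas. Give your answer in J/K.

ΔS = nC_p ln(T₂/T₁) − nR ln(P₂/P₁), with C_p = 7R/2 = 29.1 J mol⁻¹ K⁻¹ for a diatomic ideal gas.
ΔS = 0.536 × [29.1 × ln(208/252) − 8.314 × ln(1330/290)] = -9.78 J/K.

ΔS = -9.78 J/K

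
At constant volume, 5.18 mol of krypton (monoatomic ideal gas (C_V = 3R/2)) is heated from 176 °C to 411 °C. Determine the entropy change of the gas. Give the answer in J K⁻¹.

In kelvin: T₁ = 449.15 K, T₂ = 684.15 K. At constant volume, ΔS = nC_V ln(T₂/T₁) with C_V = 3R/2 = 12.47 J mol⁻¹ K⁻¹.
ΔS = 5.18 × 12.47 × ln(684.15/449.15) = 27.2 J/K.

ΔS = 27.2 J/K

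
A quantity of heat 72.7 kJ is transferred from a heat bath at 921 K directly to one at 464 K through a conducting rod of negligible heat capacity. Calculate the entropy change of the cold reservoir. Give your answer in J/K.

ΔS_cold = 157 J/K

The cold reservoir gains heat Q, so ΔS_cold = +Q/T_C = 72700/464 = 157 J/K.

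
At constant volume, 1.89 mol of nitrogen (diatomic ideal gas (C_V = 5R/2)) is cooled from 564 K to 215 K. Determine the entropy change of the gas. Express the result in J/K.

At constant volume, ΔS = nC_V ln(T₂/T₁) with C_V = 5R/2 = 20.79 J mol⁻¹ K⁻¹.
ΔS = 1.89 × 20.79 × ln(215/564) = -37.9 J/K.

ΔS = -37.9 J/K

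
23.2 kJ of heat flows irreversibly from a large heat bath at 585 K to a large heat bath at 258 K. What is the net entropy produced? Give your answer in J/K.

ΔS_hot = −Q/T_H = −23200/585 = -39.66 J/K and ΔS_cold = +Q/T_C = 23200/258 = 89.92 J/K.
ΔS_total = -39.66 + 89.92 = 50.3 J/K, positive as the second law requires.

ΔS_total = 50.3 J/K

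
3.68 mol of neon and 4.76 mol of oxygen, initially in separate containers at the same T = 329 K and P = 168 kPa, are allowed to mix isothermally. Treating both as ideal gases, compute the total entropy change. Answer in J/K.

ΔS_mix = 48.1 J/K

Mole fractions: x_A = 3.68/8.44 = 0.436, x_B = 0.564.
ΔS_mix = −R(n_A ln x_A + n_B ln x_B) = −8.314 × (3.68 ln 0.436 + 4.76 ln 0.564) = 48.1 J/K.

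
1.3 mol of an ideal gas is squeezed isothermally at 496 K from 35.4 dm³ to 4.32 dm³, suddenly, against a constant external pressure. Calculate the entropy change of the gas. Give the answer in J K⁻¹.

ΔS_gas = -22.7 J/K

Entropy is a state function, so ΔS_gas depends only on the end states.
For an isothermal ideal gas ΔS_gas = nR ln(V₂/V₁) = 1.3 × 8.314 × ln(4.32/35.4) = -22.7 J/K.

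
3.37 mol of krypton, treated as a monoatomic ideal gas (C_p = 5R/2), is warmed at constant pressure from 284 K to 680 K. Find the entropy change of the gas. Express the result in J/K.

At constant pressure, ΔS = nC_p ln(T₂/T₁) with C_p = 5R/2 = 20.79 J mol⁻¹ K⁻¹.
ΔS = 3.37 × 20.79 × ln(680/284) = 61.2 J/K.

ΔS = 61.2 J/K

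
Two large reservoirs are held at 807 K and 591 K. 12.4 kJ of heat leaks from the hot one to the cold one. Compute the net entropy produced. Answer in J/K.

ΔS_hot = −Q/T_H = −12400/807 = -15.366 J/K and ΔS_cold = +Q/T_C = 12400/591 = 20.981 J/K.
ΔS_total = -15.366 + 20.981 = 5.62 J/K, positive as the second law requires.

ΔS_total = 5.62 J/K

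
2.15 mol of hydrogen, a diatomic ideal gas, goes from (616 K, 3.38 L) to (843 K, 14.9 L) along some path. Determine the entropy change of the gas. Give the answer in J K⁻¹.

ΔS = 40.5 J/K

Entropy is a state function: ΔS = nC_V ln(T₂/T₁) + nR ln(V₂/V₁), with C_V = 5R/2 = 20.79 J mol⁻¹ K⁻¹ for a diatomic ideal gas.
ΔS = 2.15 × [20.79 × ln(843/616) + 8.314 × ln(14.9/3.38)] = 40.5 J/K.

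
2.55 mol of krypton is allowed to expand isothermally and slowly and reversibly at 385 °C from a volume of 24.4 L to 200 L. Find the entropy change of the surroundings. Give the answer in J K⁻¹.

ΔS_surr = -44.6 J/K

For an isothermal ideal gas ΔS_gas = nR ln(V₂/V₁) = 2.55 × 8.314 × ln(200/24.4) = 44.6 J/K.
The process is reversible, so ΔS_surr = −ΔS_gas = -44.6 J/K and ΔS_universe = 0.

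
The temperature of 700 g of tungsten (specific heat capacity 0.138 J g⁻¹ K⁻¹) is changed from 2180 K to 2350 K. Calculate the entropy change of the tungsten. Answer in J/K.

ΔS = ∫dQ_rev/T = m c ln(T₂/T₁) = 700 × 0.138 × ln(2350/2180) = 7.25 J/K.

ΔS = 7.25 J/K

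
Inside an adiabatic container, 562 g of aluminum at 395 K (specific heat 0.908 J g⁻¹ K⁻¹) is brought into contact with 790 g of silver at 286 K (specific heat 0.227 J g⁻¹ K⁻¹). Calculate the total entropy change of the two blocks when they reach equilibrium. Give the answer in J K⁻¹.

ΔS_total = 6.55 J/K

Energy balance: T_f = (m₁c₁T₁ + m₂c₂T₂)/(m₁c₁ + m₂c₂) = 366.66 K.
ΔS₁ = m₁c₁ ln(T_f/T₁) = 510.296 × ln(366.66/395) = -38 J/K.
ΔS₂ = m₂c₂ ln(T_f/T₂) = 179.33 × ln(366.66/286) = 44.55 J/K.
ΔS_total = -38 + 44.55 = 6.55 J/K.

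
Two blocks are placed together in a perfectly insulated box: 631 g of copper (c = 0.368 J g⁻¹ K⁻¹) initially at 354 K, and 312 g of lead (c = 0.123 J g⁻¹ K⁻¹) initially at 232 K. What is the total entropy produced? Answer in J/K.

Energy balance: T_f = (m₁c₁T₁ + m₂c₂T₂)/(m₁c₁ + m₂c₂) = 336.7 K.
ΔS₁ = m₁c₁ ln(T_f/T₁) = 232.208 × ln(336.7/354) = -11.637 J/K.
ΔS₂ = m₂c₂ ln(T_f/T₂) = 38.376 × ln(336.7/232) = 14.293 J/K.
ΔS_total = -11.637 + 14.293 = 2.66 J/K.

ΔS_total = 2.66 J/K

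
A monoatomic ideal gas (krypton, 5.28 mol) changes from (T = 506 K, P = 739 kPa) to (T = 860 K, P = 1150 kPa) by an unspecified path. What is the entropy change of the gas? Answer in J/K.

ΔS = nC_p ln(T₂/T₁) − nR ln(P₂/P₁), with C_p = 5R/2 = 20.79 J mol⁻¹ K⁻¹ for a monoatomic ideal gas.
ΔS = 5.28 × [20.79 × ln(860/506) − 8.314 × ln(1150/739)] = 38.8 J/K.

ΔS = 38.8 J/K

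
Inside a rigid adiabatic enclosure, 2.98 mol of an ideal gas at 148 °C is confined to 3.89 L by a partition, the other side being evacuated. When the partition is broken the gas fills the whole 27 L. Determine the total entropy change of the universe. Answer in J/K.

ΔS_universe = 48 J/K

No heat is exchanged and no work is done, so the ideal-gas temperature stays constant.
Entropy is a state function; using a reversible isothermal path, ΔS_gas = nR ln(V₂/V₁) = 2.98 × 8.314 × ln(27/3.89) = 48 J/K.
The insulated surroundings exchange no heat, so ΔS_surr = 0 and ΔS_universe = ΔS_gas.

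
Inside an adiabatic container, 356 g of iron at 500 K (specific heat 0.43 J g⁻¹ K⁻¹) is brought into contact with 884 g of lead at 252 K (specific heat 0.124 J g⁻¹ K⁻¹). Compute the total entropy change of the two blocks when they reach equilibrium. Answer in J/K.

ΔS_total = 14.2 J/K

Energy balance: T_f = (m₁c₁T₁ + m₂c₂T₂)/(m₁c₁ + m₂c₂) = 396.52 K.
ΔS₁ = m₁c₁ ln(T_f/T₁) = 153.08 × ln(396.52/500) = -35.5 J/K.
ΔS₂ = m₂c₂ ln(T_f/T₂) = 109.616 × ln(396.52/252) = 49.69 J/K.
ΔS_total = -35.5 + 49.69 = 14.2 J/K.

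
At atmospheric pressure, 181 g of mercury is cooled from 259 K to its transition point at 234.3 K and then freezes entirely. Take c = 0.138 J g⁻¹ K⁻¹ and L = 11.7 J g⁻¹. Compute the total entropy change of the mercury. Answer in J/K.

ΔS = -11.5 J/K

Cooling step: ΔS₁ = m c ln(T_tr/T_i) = 181 × 0.138 × ln(234.3/259) = -2.503 J/K.
Phase change: ΔS₂ = −mL/T_tr = −181 × 11.7 / 234.3 = -9.038 J/K.
ΔS_total = (-2.503) + (-9.038) = -11.5 J/K.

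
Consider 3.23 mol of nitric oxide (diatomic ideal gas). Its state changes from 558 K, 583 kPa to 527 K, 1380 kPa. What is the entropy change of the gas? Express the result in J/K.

ΔS = nC_p ln(T₂/T₁) − nR ln(P₂/P₁), with C_p = 7R/2 = 29.1 J mol⁻¹ K⁻¹ for a diatomic ideal gas.
ΔS = 3.23 × [29.1 × ln(527/558) − 8.314 × ln(1380/583)] = -28.5 J/K.

ΔS = -28.5 J/K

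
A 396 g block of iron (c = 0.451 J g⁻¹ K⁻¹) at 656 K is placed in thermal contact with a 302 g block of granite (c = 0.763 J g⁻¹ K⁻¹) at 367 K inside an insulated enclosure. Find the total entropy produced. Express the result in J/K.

ΔS_total = 17.2 J/K

Energy balance: T_f = (m₁c₁T₁ + m₂c₂T₂)/(m₁c₁ + m₂c₂) = 493.19 K.
ΔS₁ = m₁c₁ ln(T_f/T₁) = 178.596 × ln(493.19/656) = -50.9476 J/K.
ΔS₂ = m₂c₂ ln(T_f/T₂) = 230.426 × ln(493.19/367) = 68.0981 J/K.
ΔS_total = -50.9476 + 68.0981 = 17.2 J/K.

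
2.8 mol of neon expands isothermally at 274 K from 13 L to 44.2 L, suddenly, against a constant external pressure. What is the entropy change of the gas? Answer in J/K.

Entropy is a state function, so ΔS_gas depends only on the end states.
For an isothermal ideal gas ΔS_gas = nR ln(V₂/V₁) = 2.8 × 8.314 × ln(44.2/13) = 28.5 J/K.

ΔS_gas = 28.5 J/K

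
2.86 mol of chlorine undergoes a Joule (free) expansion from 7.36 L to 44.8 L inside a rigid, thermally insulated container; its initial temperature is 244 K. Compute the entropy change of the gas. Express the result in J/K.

For an ideal gas in free expansion Q = 0 and W = 0, so T is unchanged.
Entropy is a state function; using a reversible isothermal path, ΔS_gas = nR ln(V₂/V₁) = 2.86 × 8.314 × ln(44.8/7.36) = 42.9 J/K.

ΔS_gas = 42.9 J/K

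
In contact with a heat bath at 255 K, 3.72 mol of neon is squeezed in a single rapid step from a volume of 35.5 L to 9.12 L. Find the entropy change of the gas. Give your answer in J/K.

Entropy is a state function, so ΔS_gas depends only on the end states.
For an isothermal ideal gas ΔS_gas = nR ln(V₂/V₁) = 3.72 × 8.314 × ln(9.12/35.5) = -42 J/K.

ΔS_gas = -42 J/K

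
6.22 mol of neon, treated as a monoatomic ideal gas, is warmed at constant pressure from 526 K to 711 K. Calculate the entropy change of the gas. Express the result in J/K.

At constant pressure, ΔS = nC_p ln(T₂/T₁) with C_p = 5R/2 = 20.79 J mol⁻¹ K⁻¹.
ΔS = 6.22 × 20.79 × ln(711/526) = 39 J/K.

ΔS = 39 J/K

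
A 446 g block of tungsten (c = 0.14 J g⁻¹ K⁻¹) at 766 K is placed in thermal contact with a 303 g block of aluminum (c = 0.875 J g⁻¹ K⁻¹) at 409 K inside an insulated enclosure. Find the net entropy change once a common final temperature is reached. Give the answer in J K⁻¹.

Energy balance: T_f = (m₁c₁T₁ + m₂c₂T₂)/(m₁c₁ + m₂c₂) = 477.05 K.
ΔS₁ = m₁c₁ ln(T_f/T₁) = 62.44 × ln(477.05/766) = -29.57 J/K.
ΔS₂ = m₂c₂ ln(T_f/T₂) = 265.125 × ln(477.05/409) = 40.8 J/K.
ΔS_total = -29.57 + 40.8 = 11.2 J/K.

ΔS_total = 11.2 J/K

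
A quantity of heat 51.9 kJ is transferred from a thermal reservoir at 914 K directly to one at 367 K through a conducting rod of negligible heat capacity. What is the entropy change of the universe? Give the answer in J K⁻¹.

ΔS_hot = −Q/T_H = −51900/914 = -56.78 J/K and ΔS_cold = +Q/T_C = 51900/367 = 141.4 J/K.
ΔS_total = -56.78 + 141.4 = 84.6 J/K, positive as the second law requires.

ΔS_total = 84.6 J/K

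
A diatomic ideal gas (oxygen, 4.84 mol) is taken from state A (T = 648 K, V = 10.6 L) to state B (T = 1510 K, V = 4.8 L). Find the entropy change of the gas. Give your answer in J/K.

Entropy is a state function: ΔS = nC_V ln(T₂/T₁) + nR ln(V₂/V₁), with C_V = 5R/2 = 20.79 J mol⁻¹ K⁻¹ for a diatomic ideal gas.
ΔS = 4.84 × [20.79 × ln(1510/648) + 8.314 × ln(4.8/10.6)] = 53.2 J/K.

ΔS = 53.2 J/K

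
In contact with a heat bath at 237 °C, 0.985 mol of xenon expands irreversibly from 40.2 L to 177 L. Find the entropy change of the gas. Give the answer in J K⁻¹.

ΔS_gas = 12.1 J/K

Entropy is a state function, so ΔS_gas depends only on the end states.
For an isothermal ideal gas ΔS_gas = nR ln(V₂/V₁) = 0.985 × 8.314 × ln(177/40.2) = 12.1 J/K.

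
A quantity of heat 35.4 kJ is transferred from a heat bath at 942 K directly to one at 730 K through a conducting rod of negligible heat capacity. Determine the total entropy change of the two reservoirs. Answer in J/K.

ΔS_total = 10.9 J/K

ΔS_hot = −Q/T_H = −35400/942 = -37.58 J/K and ΔS_cold = +Q/T_C = 35400/730 = 48.49 J/K.
ΔS_total = -37.58 + 48.49 = 10.9 J/K, positive as the second law requires.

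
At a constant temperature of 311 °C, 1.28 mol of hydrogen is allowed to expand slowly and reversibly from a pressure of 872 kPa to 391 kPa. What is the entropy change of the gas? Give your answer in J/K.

For an isothermal ideal gas ΔS_gas = nR ln(P₁/P₂) = 1.28 × 8.314 × ln(872/391) = 8.54 J/K.

ΔS_gas = 8.54 J/K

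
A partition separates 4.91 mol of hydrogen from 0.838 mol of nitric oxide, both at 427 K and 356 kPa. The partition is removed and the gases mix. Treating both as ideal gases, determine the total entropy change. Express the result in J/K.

Mole fractions: x_A = 4.91/5.75 = 0.854, x_B = 0.146.
ΔS_mix = −R(n_A ln x_A + n_B ln x_B) = −8.314 × (4.91 ln 0.854 + 0.838 ln 0.146) = 19.8 J/K.

ΔS_mix = 19.8 J/K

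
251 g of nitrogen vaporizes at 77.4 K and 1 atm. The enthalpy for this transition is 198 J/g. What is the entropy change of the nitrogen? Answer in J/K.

Heat absorbed by the substance: Q = mL = 251 × 198 = 49698 J.
At constant T, ΔS = Q_rev/T = 49698 / 77.4 = 642 J/K.

ΔS = 642 J/K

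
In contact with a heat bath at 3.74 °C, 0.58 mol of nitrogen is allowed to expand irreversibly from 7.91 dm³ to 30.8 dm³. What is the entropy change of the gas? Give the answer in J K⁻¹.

Entropy is a state function, so ΔS_gas depends only on the end states.
For an isothermal ideal gas ΔS_gas = nR ln(V₂/V₁) = 0.58 × 8.314 × ln(30.8/7.91) = 6.56 J/K.

ΔS_gas = 6.56 J/K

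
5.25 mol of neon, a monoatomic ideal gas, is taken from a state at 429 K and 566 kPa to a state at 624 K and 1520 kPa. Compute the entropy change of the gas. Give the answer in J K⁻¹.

ΔS = nC_p ln(T₂/T₁) − nR ln(P₂/P₁), with C_p = 5R/2 = 20.79 J mol⁻¹ K⁻¹ for a monoatomic ideal gas.
ΔS = 5.25 × [20.79 × ln(624/429) − 8.314 × ln(1520/566)] = -2.23 J/K.

ΔS = -2.23 J/K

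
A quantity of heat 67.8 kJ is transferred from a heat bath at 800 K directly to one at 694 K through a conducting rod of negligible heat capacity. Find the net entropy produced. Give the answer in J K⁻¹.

ΔS_hot = −Q/T_H = −67800/800 = -84.75 J/K and ΔS_cold = +Q/T_C = 67800/694 = 97.69 J/K.
ΔS_total = -84.75 + 97.69 = 12.9 J/K, positive as the second law requires.

ΔS_total = 12.9 J/K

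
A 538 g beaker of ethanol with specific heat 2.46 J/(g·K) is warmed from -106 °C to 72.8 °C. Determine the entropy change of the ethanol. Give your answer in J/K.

ΔS = 963 J/K

In kelvin: T₁ = 167.15 K, T₂ = 345.95 K. ΔS = ∫dQ_rev/T = m c ln(T₂/T₁) = 538 × 2.46 × ln(345.95/167.15) = 963 J/K.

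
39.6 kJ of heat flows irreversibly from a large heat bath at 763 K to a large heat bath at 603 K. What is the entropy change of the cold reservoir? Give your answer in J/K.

ΔS_cold = 65.7 J/K

The cold reservoir gains heat Q, so ΔS_cold = +Q/T_C = 39600/603 = 65.7 J/K.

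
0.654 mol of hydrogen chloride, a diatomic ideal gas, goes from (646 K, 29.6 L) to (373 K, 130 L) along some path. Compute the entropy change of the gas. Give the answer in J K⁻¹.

Entropy is a state function: ΔS = nC_V ln(T₂/T₁) + nR ln(V₂/V₁), with C_V = 5R/2 = 20.79 J mol⁻¹ K⁻¹ for a diatomic ideal gas.
ΔS = 0.654 × [20.79 × ln(373/646) + 8.314 × ln(130/29.6)] = 0.58 J/K.

ΔS = 0.58 J/K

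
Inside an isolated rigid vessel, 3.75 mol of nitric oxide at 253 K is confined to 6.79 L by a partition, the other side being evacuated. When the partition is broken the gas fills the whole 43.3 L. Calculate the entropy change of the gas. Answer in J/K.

No heat is exchanged and no work is done, so the ideal-gas temperature stays constant.
Entropy is a state function; using a reversible isothermal path, ΔS_gas = nR ln(V₂/V₁) = 3.75 × 8.314 × ln(43.3/6.79) = 57.8 J/K.

ΔS_gas = 57.8 J/K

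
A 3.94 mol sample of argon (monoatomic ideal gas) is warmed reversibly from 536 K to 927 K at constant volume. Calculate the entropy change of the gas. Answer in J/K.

At constant volume, ΔS = nC_V ln(T₂/T₁) with C_V = 3R/2 = 12.47 J mol⁻¹ K⁻¹.
ΔS = 3.94 × 12.47 × ln(927/536) = 26.9 J/K.

ΔS = 26.9 J/K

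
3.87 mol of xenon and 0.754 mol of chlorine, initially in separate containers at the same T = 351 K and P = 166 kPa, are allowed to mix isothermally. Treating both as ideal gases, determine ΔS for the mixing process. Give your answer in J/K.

Mole fractions: x_A = 3.87/4.62 = 0.837, x_B = 0.163.
ΔS_mix = −R(n_A ln x_A + n_B ln x_B) = −8.314 × (3.87 ln 0.837 + 0.754 ln 0.163) = 17.1 J/K.

ΔS_mix = 17.1 J/K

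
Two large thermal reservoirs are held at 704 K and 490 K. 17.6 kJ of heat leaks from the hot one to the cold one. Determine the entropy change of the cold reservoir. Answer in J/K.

The cold reservoir gains heat Q, so ΔS_cold = +Q/T_C = 17600/490 = 35.9 J/K.

ΔS_cold = 35.9 J/K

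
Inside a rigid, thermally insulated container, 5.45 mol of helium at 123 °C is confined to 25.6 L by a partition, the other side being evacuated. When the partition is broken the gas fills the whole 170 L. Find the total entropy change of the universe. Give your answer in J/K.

For an ideal gas in free expansion Q = 0 and W = 0, so T is unchanged.
Entropy is a state function; using a reversible isothermal path, ΔS_gas = nR ln(V₂/V₁) = 5.45 × 8.314 × ln(170/25.6) = 85.8 J/K.
The insulated surroundings exchange no heat, so ΔS_surr = 0 and ΔS_universe = ΔS_gas.

ΔS_universe = 85.8 J/K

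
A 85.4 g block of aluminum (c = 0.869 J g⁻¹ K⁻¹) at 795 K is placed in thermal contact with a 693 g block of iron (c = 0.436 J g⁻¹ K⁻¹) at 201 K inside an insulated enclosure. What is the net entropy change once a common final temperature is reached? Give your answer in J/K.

ΔS_total = 70.8 J/K

Energy balance: T_f = (m₁c₁T₁ + m₂c₂T₂)/(m₁c₁ + m₂c₂) = 318.13 K.
ΔS₁ = m₁c₁ ln(T_f/T₁) = 74.2126 × ln(318.13/795) = -67.971 J/K.
ΔS₂ = m₂c₂ ln(T_f/T₂) = 302.148 × ln(318.13/201) = 138.73 J/K.
ΔS_total = -67.971 + 138.73 = 70.8 J/K.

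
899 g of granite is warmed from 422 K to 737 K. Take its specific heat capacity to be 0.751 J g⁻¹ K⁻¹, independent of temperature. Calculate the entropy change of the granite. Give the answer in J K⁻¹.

ΔS = ∫dQ_rev/T = m c ln(T₂/T₁) = 899 × 0.751 × ln(737/422) = 376 J/K.

ΔS = 376 J/K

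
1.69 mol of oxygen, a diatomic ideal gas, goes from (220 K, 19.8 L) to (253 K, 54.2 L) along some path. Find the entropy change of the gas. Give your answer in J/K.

Entropy is a state function: ΔS = nC_V ln(T₂/T₁) + nR ln(V₂/V₁), with C_V = 5R/2 = 20.79 J mol⁻¹ K⁻¹ for a diatomic ideal gas.
ΔS = 1.69 × [20.79 × ln(253/220) + 8.314 × ln(54.2/19.8)] = 19.1 J/K.

ΔS = 19.1 J/K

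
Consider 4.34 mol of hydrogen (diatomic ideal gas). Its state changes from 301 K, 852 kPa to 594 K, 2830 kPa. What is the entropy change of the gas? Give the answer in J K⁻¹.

ΔS = 42.5 J/K

ΔS = nC_p ln(T₂/T₁) − nR ln(P₂/P₁), with C_p = 7R/2 = 29.1 J mol⁻¹ K⁻¹ for a diatomic ideal gas.
ΔS = 4.34 × [29.1 × ln(594/301) − 8.314 × ln(2830/852)] = 42.5 J/K.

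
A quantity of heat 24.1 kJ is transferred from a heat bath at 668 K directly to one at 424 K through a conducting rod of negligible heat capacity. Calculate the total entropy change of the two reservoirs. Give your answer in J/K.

ΔS_hot = −Q/T_H = −24100/668 = -36.08 J/K and ΔS_cold = +Q/T_C = 24100/424 = 56.84 J/K.
ΔS_total = -36.08 + 56.84 = 20.8 J/K, positive as the second law requires.

ΔS_total = 20.8 J/K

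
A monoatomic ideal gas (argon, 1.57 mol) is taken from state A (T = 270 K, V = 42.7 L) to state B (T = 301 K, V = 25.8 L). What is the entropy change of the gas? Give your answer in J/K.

ΔS = -4.45 J/K

Entropy is a state function: ΔS = nC_V ln(T₂/T₁) + nR ln(V₂/V₁), with C_V = 3R/2 = 12.47 J mol⁻¹ K⁻¹ for a monoatomic ideal gas.
ΔS = 1.57 × [12.47 × ln(301/270) + 8.314 × ln(25.8/42.7)] = -4.45 J/K.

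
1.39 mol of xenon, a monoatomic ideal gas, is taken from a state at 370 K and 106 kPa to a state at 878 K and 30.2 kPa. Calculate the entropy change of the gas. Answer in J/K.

ΔS = nC_p ln(T₂/T₁) − nR ln(P₂/P₁), with C_p = 5R/2 = 20.79 J mol⁻¹ K⁻¹ for a monoatomic ideal gas.
ΔS = 1.39 × [20.79 × ln(878/370) − 8.314 × ln(30.2/106)] = 39.5 J/K.

ΔS = 39.5 J/K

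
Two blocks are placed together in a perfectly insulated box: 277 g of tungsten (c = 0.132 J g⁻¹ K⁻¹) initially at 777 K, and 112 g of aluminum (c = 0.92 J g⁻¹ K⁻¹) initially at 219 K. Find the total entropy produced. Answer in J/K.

ΔS_total = 25.1 J/K

Energy balance: T_f = (m₁c₁T₁ + m₂c₂T₂)/(m₁c₁ + m₂c₂) = 365.15 K.
ΔS₁ = m₁c₁ ln(T_f/T₁) = 36.564 × ln(365.15/777) = -27.61 J/K.
ΔS₂ = m₂c₂ ln(T_f/T₂) = 103.04 × ln(365.15/219) = 52.68 J/K.
ΔS_total = -27.61 + 52.68 = 25.1 J/K.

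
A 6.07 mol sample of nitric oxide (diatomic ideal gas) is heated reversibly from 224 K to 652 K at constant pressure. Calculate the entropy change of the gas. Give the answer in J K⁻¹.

At constant pressure, ΔS = nC_p ln(T₂/T₁) with C_p = 7R/2 = 29.1 J mol⁻¹ K⁻¹.
ΔS = 6.07 × 29.1 × ln(652/224) = 189 J/K.

ΔS = 189 J/K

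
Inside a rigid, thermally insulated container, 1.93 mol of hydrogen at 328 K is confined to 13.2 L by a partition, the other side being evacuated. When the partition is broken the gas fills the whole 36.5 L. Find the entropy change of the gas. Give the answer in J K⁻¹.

No heat is exchanged and no work is done, so the ideal-gas temperature stays constant.
Entropy is a state function; using a reversible isothermal path, ΔS_gas = nR ln(V₂/V₁) = 1.93 × 8.314 × ln(36.5/13.2) = 16.3 J/K.

ΔS_gas = 16.3 J/K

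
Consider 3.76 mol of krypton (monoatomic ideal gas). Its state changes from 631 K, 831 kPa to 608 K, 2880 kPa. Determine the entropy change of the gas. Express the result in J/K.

ΔS = nC_p ln(T₂/T₁) − nR ln(P₂/P₁), with C_p = 5R/2 = 20.79 J mol⁻¹ K⁻¹ for a monoatomic ideal gas.
ΔS = 3.76 × [20.79 × ln(608/631) − 8.314 × ln(2880/831)] = -41.8 J/K.

ΔS = -41.8 J/K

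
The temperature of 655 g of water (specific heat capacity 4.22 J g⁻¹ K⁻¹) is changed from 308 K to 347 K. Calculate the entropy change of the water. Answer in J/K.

ΔS = 330 J/K

ΔS = ∫dQ_rev/T = m c ln(T₂/T₁) = 655 × 4.22 × ln(347/308) = 330 J/K.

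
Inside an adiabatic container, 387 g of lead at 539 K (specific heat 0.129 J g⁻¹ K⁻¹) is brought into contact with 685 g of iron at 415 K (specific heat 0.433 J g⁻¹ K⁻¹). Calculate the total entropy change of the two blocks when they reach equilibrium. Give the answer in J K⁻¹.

Energy balance: T_f = (m₁c₁T₁ + m₂c₂T₂)/(m₁c₁ + m₂c₂) = 432.86 K.
ΔS₁ = m₁c₁ ln(T_f/T₁) = 49.923 × ln(432.86/539) = -10.95 J/K.
ΔS₂ = m₂c₂ ln(T_f/T₂) = 296.605 × ln(432.86/415) = 12.5 J/K.
ΔS_total = -10.95 + 12.5 = 1.55 J/K.

ΔS_total = 1.55 J/K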